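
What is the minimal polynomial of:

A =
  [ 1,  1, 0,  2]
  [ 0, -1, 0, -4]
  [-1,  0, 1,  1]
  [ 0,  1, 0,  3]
x^2 - 2*x + 1

The characteristic polynomial is χ_A(x) = (x - 1)^4, so the eigenvalues are known. The minimal polynomial is
  m_A(x) = Π_λ (x − λ)^{k_λ}
where k_λ is the size of the *largest* Jordan block for λ (equivalently, the smallest k with (A − λI)^k v = 0 for every generalised eigenvector v of λ).

  λ = 1: largest Jordan block has size 2, contributing (x − 1)^2

So m_A(x) = (x - 1)^2 = x^2 - 2*x + 1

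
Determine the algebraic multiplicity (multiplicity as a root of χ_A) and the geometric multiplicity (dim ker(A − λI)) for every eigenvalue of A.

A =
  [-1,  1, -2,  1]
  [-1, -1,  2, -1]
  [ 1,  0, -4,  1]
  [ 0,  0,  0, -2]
λ = -2: alg = 4, geom = 2

Step 1 — factor the characteristic polynomial to read off the algebraic multiplicities:
  χ_A(x) = (x + 2)^4

Step 2 — compute geometric multiplicities via the rank-nullity identity g(λ) = n − rank(A − λI):
  rank(A − (-2)·I) = 2, so dim ker(A − (-2)·I) = n − 2 = 2

Summary:
  λ = -2: algebraic multiplicity = 4, geometric multiplicity = 2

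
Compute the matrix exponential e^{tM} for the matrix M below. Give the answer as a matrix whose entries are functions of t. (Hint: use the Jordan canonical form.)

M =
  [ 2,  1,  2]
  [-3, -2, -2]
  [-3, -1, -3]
e^{tM} =
  [3*t*exp(-t) + exp(-t), t*exp(-t), 2*t*exp(-t)]
  [-3*t*exp(-t), -t*exp(-t) + exp(-t), -2*t*exp(-t)]
  [-3*t*exp(-t), -t*exp(-t), -2*t*exp(-t) + exp(-t)]

Strategy: write M = P · J · P⁻¹ where J is a Jordan canonical form, so e^{tM} = P · e^{tJ} · P⁻¹, and e^{tJ} can be computed block-by-block.

M has Jordan form
J =
  [-1,  1,  0]
  [ 0, -1,  0]
  [ 0,  0, -1]
(up to reordering of blocks).

Per-block formulas:
  For a 2×2 Jordan block J_2(-1): exp(t · J_2(-1)) = e^(-1t)·(I + t·N), where N is the 2×2 nilpotent shift.
  For a 1×1 block at λ = -1: exp(t · [-1]) = [e^(-1t)].

After assembling e^{tJ} and conjugating by P, we get:

e^{tM} =
  [3*t*exp(-t) + exp(-t), t*exp(-t), 2*t*exp(-t)]
  [-3*t*exp(-t), -t*exp(-t) + exp(-t), -2*t*exp(-t)]
  [-3*t*exp(-t), -t*exp(-t), -2*t*exp(-t) + exp(-t)]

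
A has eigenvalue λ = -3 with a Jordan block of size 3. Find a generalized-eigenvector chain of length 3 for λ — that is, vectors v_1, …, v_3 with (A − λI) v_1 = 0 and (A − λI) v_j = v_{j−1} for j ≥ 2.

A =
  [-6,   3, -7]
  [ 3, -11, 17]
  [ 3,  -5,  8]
A Jordan chain for λ = -3 of length 3:
v_1 = (-3, 18, 9)ᵀ
v_2 = (-3, 3, 3)ᵀ
v_3 = (1, 0, 0)ᵀ

Let N = A − (-3)·I. We want v_3 with N^3 v_3 = 0 but N^2 v_3 ≠ 0; then v_{j-1} := N · v_j for j = 3, …, 2.

Pick v_3 = (1, 0, 0)ᵀ.
Then v_2 = N · v_3 = (-3, 3, 3)ᵀ.
Then v_1 = N · v_2 = (-3, 18, 9)ᵀ.

Sanity check: (A − (-3)·I) v_1 = (0, 0, 0)ᵀ = 0. ✓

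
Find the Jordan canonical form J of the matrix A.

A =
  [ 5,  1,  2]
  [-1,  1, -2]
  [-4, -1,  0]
J_3(2)

The characteristic polynomial is
  det(x·I − A) = x^3 - 6*x^2 + 12*x - 8 = (x - 2)^3

Eigenvalues and multiplicities (the geometric multiplicity of λ is n − rank(A − λI), which equals the number of Jordan blocks for λ):
  λ = 2: algebraic multiplicity = 3, geometric multiplicity = 1

Determining the block sizes for each eigenvalue:
  λ = 2: one block (gm = 1), so the single block has size am = 3 → block sizes [3]

Assembling the blocks gives a Jordan form
J =
  [2, 1, 0]
  [0, 2, 1]
  [0, 0, 2]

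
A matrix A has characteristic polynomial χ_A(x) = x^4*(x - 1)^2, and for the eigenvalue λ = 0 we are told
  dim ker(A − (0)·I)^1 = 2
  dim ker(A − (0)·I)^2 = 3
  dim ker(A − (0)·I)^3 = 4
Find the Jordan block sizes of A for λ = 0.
Block sizes for λ = 0: [3, 1]

From the dimensions of kernels of powers, the number of Jordan blocks of size at least j is d_j − d_{j−1} where d_j = dim ker(N^j) (with d_0 = 0). Computing the differences gives [2, 1, 1].
The number of blocks of size exactly k is (#blocks of size ≥ k) − (#blocks of size ≥ k + 1), so the partition is: 1 block(s) of size 1, 1 block(s) of size 3.
In nonincreasing order the block sizes are [3, 1].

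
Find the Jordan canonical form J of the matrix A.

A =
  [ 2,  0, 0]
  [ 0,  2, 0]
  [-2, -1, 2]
J_2(2) ⊕ J_1(2)

The characteristic polynomial is
  det(x·I − A) = x^3 - 6*x^2 + 12*x - 8 = (x - 2)^3

Eigenvalues and multiplicities (the geometric multiplicity of λ is n − rank(A − λI), which equals the number of Jordan blocks for λ):
  λ = 2: algebraic multiplicity = 3, geometric multiplicity = 2

Determining the block sizes for each eigenvalue:
  λ = 2: 2 blocks summing to 3 forces exactly one block of size 2 and the rest size 1 → block sizes [2, 1]

Assembling the blocks gives a Jordan form
J =
  [2, 1, 0]
  [0, 2, 0]
  [0, 0, 2]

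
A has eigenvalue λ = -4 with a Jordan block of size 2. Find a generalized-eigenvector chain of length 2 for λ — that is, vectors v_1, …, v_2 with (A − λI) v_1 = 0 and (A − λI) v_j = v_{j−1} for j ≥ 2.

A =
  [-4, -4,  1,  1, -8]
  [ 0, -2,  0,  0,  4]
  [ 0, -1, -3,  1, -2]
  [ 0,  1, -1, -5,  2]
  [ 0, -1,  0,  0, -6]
A Jordan chain for λ = -4 of length 2:
v_1 = (-4, 2, -1, 1, -1)ᵀ
v_2 = (0, 1, 0, 0, 0)ᵀ

Let N = A − (-4)·I. We want v_2 with N^2 v_2 = 0 but N^1 v_2 ≠ 0; then v_{j-1} := N · v_j for j = 2, …, 2.

Pick v_2 = (0, 1, 0, 0, 0)ᵀ.
Then v_1 = N · v_2 = (-4, 2, -1, 1, -1)ᵀ.

Sanity check: (A − (-4)·I) v_1 = (0, 0, 0, 0, 0)ᵀ = 0. ✓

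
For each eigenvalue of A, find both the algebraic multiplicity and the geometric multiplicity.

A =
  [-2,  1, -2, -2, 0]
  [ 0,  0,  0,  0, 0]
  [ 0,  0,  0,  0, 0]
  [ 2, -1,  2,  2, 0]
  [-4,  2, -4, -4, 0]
λ = 0: alg = 5, geom = 4

Step 1 — factor the characteristic polynomial to read off the algebraic multiplicities:
  χ_A(x) = x^5

Step 2 — compute geometric multiplicities via the rank-nullity identity g(λ) = n − rank(A − λI):
  rank(A − (0)·I) = 1, so dim ker(A − (0)·I) = n − 1 = 4

Summary:
  λ = 0: algebraic multiplicity = 5, geometric multiplicity = 4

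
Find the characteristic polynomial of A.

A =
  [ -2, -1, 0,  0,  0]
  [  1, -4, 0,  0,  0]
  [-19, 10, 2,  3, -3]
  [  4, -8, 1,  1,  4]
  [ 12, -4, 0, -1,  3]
x^5 - 15*x^3 + 10*x^2 + 60*x - 72

Expanding det(x·I − A) (e.g. by cofactor expansion or by noting that A is similar to its Jordan form J, which has the same characteristic polynomial as A) gives
  χ_A(x) = x^5 - 15*x^3 + 10*x^2 + 60*x - 72
which factors as (x - 2)^3*(x + 3)^2. The eigenvalues (with algebraic multiplicities) are λ = -3 with multiplicity 2, λ = 2 with multiplicity 3.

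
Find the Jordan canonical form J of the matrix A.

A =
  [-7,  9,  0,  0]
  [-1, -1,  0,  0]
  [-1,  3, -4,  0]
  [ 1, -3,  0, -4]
J_2(-4) ⊕ J_1(-4) ⊕ J_1(-4)

The characteristic polynomial is
  det(x·I − A) = x^4 + 16*x^3 + 96*x^2 + 256*x + 256 = (x + 4)^4

Eigenvalues and multiplicities (the geometric multiplicity of λ is n − rank(A − λI), which equals the number of Jordan blocks for λ):
  λ = -4: algebraic multiplicity = 4, geometric multiplicity = 3

Determining the block sizes for each eigenvalue:
  λ = -4: 3 blocks summing to 4 forces exactly one block of size 2 and the rest size 1 → block sizes [2, 1, 1]

Assembling the blocks gives a Jordan form
J =
  [-4,  1,  0,  0]
  [ 0, -4,  0,  0]
  [ 0,  0, -4,  0]
  [ 0,  0,  0, -4]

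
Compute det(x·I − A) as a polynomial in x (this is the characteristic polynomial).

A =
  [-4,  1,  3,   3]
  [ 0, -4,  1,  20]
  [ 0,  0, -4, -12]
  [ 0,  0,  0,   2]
x^4 + 10*x^3 + 24*x^2 - 32*x - 128

Expanding det(x·I − A) (e.g. by cofactor expansion or by noting that A is similar to its Jordan form J, which has the same characteristic polynomial as A) gives
  χ_A(x) = x^4 + 10*x^3 + 24*x^2 - 32*x - 128
which factors as (x - 2)*(x + 4)^3. The eigenvalues (with algebraic multiplicities) are λ = -4 with multiplicity 3, λ = 2 with multiplicity 1.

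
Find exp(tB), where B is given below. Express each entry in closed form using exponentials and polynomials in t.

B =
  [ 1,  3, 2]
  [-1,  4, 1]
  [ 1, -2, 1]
e^{tB} =
  [-t*exp(2*t) + exp(2*t), -t^2*exp(2*t)/2 + 3*t*exp(2*t), -t^2*exp(2*t)/2 + 2*t*exp(2*t)]
  [-t*exp(2*t), -t^2*exp(2*t)/2 + 2*t*exp(2*t) + exp(2*t), -t^2*exp(2*t)/2 + t*exp(2*t)]
  [t*exp(2*t), t^2*exp(2*t)/2 - 2*t*exp(2*t), t^2*exp(2*t)/2 - t*exp(2*t) + exp(2*t)]

Strategy: write B = P · J · P⁻¹ where J is a Jordan canonical form, so e^{tB} = P · e^{tJ} · P⁻¹, and e^{tJ} can be computed block-by-block.

B has Jordan form
J =
  [2, 1, 0]
  [0, 2, 1]
  [0, 0, 2]
(up to reordering of blocks).

Per-block formulas:
  For a 3×3 Jordan block J_3(2): exp(t · J_3(2)) = e^(2t)·(I + t·N + (t^2/2)·N^2), where N is the 3×3 nilpotent shift.

After assembling e^{tJ} and conjugating by P, we get:

e^{tB} =
  [-t*exp(2*t) + exp(2*t), -t^2*exp(2*t)/2 + 3*t*exp(2*t), -t^2*exp(2*t)/2 + 2*t*exp(2*t)]
  [-t*exp(2*t), -t^2*exp(2*t)/2 + 2*t*exp(2*t) + exp(2*t), -t^2*exp(2*t)/2 + t*exp(2*t)]
  [t*exp(2*t), t^2*exp(2*t)/2 - 2*t*exp(2*t), t^2*exp(2*t)/2 - t*exp(2*t) + exp(2*t)]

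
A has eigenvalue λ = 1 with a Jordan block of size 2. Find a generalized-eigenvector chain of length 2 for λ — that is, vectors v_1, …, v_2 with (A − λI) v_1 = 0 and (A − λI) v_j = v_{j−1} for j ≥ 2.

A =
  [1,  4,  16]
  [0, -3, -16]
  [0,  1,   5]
A Jordan chain for λ = 1 of length 2:
v_1 = (4, -4, 1)ᵀ
v_2 = (0, 1, 0)ᵀ

Let N = A − (1)·I. We want v_2 with N^2 v_2 = 0 but N^1 v_2 ≠ 0; then v_{j-1} := N · v_j for j = 2, …, 2.

Pick v_2 = (0, 1, 0)ᵀ.
Then v_1 = N · v_2 = (4, -4, 1)ᵀ.

Sanity check: (A − (1)·I) v_1 = (0, 0, 0)ᵀ = 0. ✓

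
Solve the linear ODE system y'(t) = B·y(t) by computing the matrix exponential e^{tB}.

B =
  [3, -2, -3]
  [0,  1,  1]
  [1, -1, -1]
e^{tB} =
  [t^2*exp(t)/2 + 2*t*exp(t) + exp(t), -t^2*exp(t)/2 - 2*t*exp(t), -t^2*exp(t) - 3*t*exp(t)]
  [t^2*exp(t)/2, -t^2*exp(t)/2 + exp(t), -t^2*exp(t) + t*exp(t)]
  [t*exp(t), -t*exp(t), -2*t*exp(t) + exp(t)]

Strategy: write B = P · J · P⁻¹ where J is a Jordan canonical form, so e^{tB} = P · e^{tJ} · P⁻¹, and e^{tJ} can be computed block-by-block.

B has Jordan form
J =
  [1, 1, 0]
  [0, 1, 1]
  [0, 0, 1]
(up to reordering of blocks).

Per-block formulas:
  For a 3×3 Jordan block J_3(1): exp(t · J_3(1)) = e^(1t)·(I + t·N + (t^2/2)·N^2), where N is the 3×3 nilpotent shift.

After assembling e^{tJ} and conjugating by P, we get:

e^{tB} =
  [t^2*exp(t)/2 + 2*t*exp(t) + exp(t), -t^2*exp(t)/2 - 2*t*exp(t), -t^2*exp(t) - 3*t*exp(t)]
  [t^2*exp(t)/2, -t^2*exp(t)/2 + exp(t), -t^2*exp(t) + t*exp(t)]
  [t*exp(t), -t*exp(t), -2*t*exp(t) + exp(t)]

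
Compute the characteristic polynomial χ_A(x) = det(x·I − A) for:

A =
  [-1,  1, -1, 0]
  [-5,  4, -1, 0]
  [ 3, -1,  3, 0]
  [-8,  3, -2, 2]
x^4 - 8*x^3 + 24*x^2 - 32*x + 16

Expanding det(x·I − A) (e.g. by cofactor expansion or by noting that A is similar to its Jordan form J, which has the same characteristic polynomial as A) gives
  χ_A(x) = x^4 - 8*x^3 + 24*x^2 - 32*x + 16
which factors as (x - 2)^4. The eigenvalues (with algebraic multiplicities) are λ = 2 with multiplicity 4.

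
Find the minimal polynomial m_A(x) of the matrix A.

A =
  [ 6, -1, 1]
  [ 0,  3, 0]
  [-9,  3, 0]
x^2 - 6*x + 9

The characteristic polynomial is χ_A(x) = (x - 3)^3, so the eigenvalues are known. The minimal polynomial is
  m_A(x) = Π_λ (x − λ)^{k_λ}
where k_λ is the size of the *largest* Jordan block for λ (equivalently, the smallest k with (A − λI)^k v = 0 for every generalised eigenvector v of λ).

  λ = 3: largest Jordan block has size 2, contributing (x − 3)^2

So m_A(x) = (x - 3)^2 = x^2 - 6*x + 9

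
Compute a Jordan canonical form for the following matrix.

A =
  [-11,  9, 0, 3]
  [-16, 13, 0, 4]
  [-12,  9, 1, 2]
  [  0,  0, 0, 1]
J_2(1) ⊕ J_2(1)

The characteristic polynomial is
  det(x·I − A) = x^4 - 4*x^3 + 6*x^2 - 4*x + 1 = (x - 1)^4

Eigenvalues and multiplicities (the geometric multiplicity of λ is n − rank(A − λI), which equals the number of Jordan blocks for λ):
  λ = 1: algebraic multiplicity = 4, geometric multiplicity = 2

Determining the block sizes for each eigenvalue:
  λ = 1: with am = 4 and gm = 2, the partition is not yet determined (e.g. several partitions of 4 into 2 parts exist). Let N = A − (1)·I. Computing rank(N^1) = 2, rank(N^2) = 0; the number of blocks of size ≥ j is rank(N^{j−1}) − rank(N^j), giving [2, 2]. So we have 2 block(s) of size 2 → block sizes [2, 2]

Assembling the blocks gives a Jordan form
J =
  [1, 1, 0, 0]
  [0, 1, 0, 0]
  [0, 0, 1, 1]
  [0, 0, 0, 1]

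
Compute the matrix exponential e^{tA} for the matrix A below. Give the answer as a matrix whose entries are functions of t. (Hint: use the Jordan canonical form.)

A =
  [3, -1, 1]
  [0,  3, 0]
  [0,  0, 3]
e^{tA} =
  [exp(3*t), -t*exp(3*t), t*exp(3*t)]
  [0, exp(3*t), 0]
  [0, 0, exp(3*t)]

Strategy: write A = P · J · P⁻¹ where J is a Jordan canonical form, so e^{tA} = P · e^{tJ} · P⁻¹, and e^{tJ} can be computed block-by-block.

A has Jordan form
J =
  [3, 1, 0]
  [0, 3, 0]
  [0, 0, 3]
(up to reordering of blocks).

Per-block formulas:
  For a 1×1 block at λ = 3: exp(t · [3]) = [e^(3t)].
  For a 2×2 Jordan block J_2(3): exp(t · J_2(3)) = e^(3t)·(I + t·N), where N is the 2×2 nilpotent shift.

After assembling e^{tJ} and conjugating by P, we get:

e^{tA} =
  [exp(3*t), -t*exp(3*t), t*exp(3*t)]
  [0, exp(3*t), 0]
  [0, 0, exp(3*t)]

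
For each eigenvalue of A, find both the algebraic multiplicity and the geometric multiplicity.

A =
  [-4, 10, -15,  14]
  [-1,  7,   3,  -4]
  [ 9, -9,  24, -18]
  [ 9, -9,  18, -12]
λ = -3: alg = 1, geom = 1; λ = 6: alg = 3, geom = 2

Step 1 — factor the characteristic polynomial to read off the algebraic multiplicities:
  χ_A(x) = (x - 6)^3*(x + 3)

Step 2 — compute geometric multiplicities via the rank-nullity identity g(λ) = n − rank(A − λI):
  rank(A − (-3)·I) = 3, so dim ker(A − (-3)·I) = n − 3 = 1
  rank(A − (6)·I) = 2, so dim ker(A − (6)·I) = n − 2 = 2

Summary:
  λ = -3: algebraic multiplicity = 1, geometric multiplicity = 1
  λ = 6: algebraic multiplicity = 3, geometric multiplicity = 2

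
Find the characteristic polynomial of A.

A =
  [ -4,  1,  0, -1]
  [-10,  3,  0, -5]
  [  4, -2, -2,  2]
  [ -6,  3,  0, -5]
x^4 + 8*x^3 + 24*x^2 + 32*x + 16

Expanding det(x·I − A) (e.g. by cofactor expansion or by noting that A is similar to its Jordan form J, which has the same characteristic polynomial as A) gives
  χ_A(x) = x^4 + 8*x^3 + 24*x^2 + 32*x + 16
which factors as (x + 2)^4. The eigenvalues (with algebraic multiplicities) are λ = -2 with multiplicity 4.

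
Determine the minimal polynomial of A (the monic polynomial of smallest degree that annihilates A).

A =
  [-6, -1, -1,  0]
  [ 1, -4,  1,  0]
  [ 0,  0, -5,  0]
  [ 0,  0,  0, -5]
x^2 + 10*x + 25

The characteristic polynomial is χ_A(x) = (x + 5)^4, so the eigenvalues are known. The minimal polynomial is
  m_A(x) = Π_λ (x − λ)^{k_λ}
where k_λ is the size of the *largest* Jordan block for λ (equivalently, the smallest k with (A − λI)^k v = 0 for every generalised eigenvector v of λ).

  λ = -5: largest Jordan block has size 2, contributing (x + 5)^2

So m_A(x) = (x + 5)^2 = x^2 + 10*x + 25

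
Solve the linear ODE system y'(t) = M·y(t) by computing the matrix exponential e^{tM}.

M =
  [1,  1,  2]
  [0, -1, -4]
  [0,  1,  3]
e^{tM} =
  [exp(t), t*exp(t), 2*t*exp(t)]
  [0, -2*t*exp(t) + exp(t), -4*t*exp(t)]
  [0, t*exp(t), 2*t*exp(t) + exp(t)]

Strategy: write M = P · J · P⁻¹ where J is a Jordan canonical form, so e^{tM} = P · e^{tJ} · P⁻¹, and e^{tJ} can be computed block-by-block.

M has Jordan form
J =
  [1, 1, 0]
  [0, 1, 0]
  [0, 0, 1]
(up to reordering of blocks).

Per-block formulas:
  For a 1×1 block at λ = 1: exp(t · [1]) = [e^(1t)].
  For a 2×2 Jordan block J_2(1): exp(t · J_2(1)) = e^(1t)·(I + t·N), where N is the 2×2 nilpotent shift.

After assembling e^{tJ} and conjugating by P, we get:

e^{tM} =
  [exp(t), t*exp(t), 2*t*exp(t)]
  [0, -2*t*exp(t) + exp(t), -4*t*exp(t)]
  [0, t*exp(t), 2*t*exp(t) + exp(t)]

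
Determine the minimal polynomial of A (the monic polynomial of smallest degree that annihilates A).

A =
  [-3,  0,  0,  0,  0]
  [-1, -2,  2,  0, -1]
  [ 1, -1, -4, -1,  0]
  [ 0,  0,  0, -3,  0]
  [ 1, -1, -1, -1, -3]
x^3 + 9*x^2 + 27*x + 27

The characteristic polynomial is χ_A(x) = (x + 3)^5, so the eigenvalues are known. The minimal polynomial is
  m_A(x) = Π_λ (x − λ)^{k_λ}
where k_λ is the size of the *largest* Jordan block for λ (equivalently, the smallest k with (A − λI)^k v = 0 for every generalised eigenvector v of λ).

  λ = -3: largest Jordan block has size 3, contributing (x + 3)^3

So m_A(x) = (x + 3)^3 = x^3 + 9*x^2 + 27*x + 27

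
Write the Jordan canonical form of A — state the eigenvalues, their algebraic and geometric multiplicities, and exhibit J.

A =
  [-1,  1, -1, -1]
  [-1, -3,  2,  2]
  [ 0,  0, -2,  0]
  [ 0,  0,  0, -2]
J_3(-2) ⊕ J_1(-2)

The characteristic polynomial is
  det(x·I − A) = x^4 + 8*x^3 + 24*x^2 + 32*x + 16 = (x + 2)^4

Eigenvalues and multiplicities (the geometric multiplicity of λ is n − rank(A − λI), which equals the number of Jordan blocks for λ):
  λ = -2: algebraic multiplicity = 4, geometric multiplicity = 2

Determining the block sizes for each eigenvalue:
  λ = -2: with am = 4 and gm = 2, the partition is not yet determined (e.g. several partitions of 4 into 2 parts exist). Let N = A − (-2)·I. Computing rank(N^1) = 2, rank(N^2) = 1, rank(N^3) = 0; the number of blocks of size ≥ j is rank(N^{j−1}) − rank(N^j), giving [2, 1, 1]. So we have 1 block(s) of size 3, 1 block(s) of size 1 → block sizes [3, 1]

Assembling the blocks gives a Jordan form
J =
  [-2,  1,  0,  0]
  [ 0, -2,  1,  0]
  [ 0,  0, -2,  0]
  [ 0,  0,  0, -2]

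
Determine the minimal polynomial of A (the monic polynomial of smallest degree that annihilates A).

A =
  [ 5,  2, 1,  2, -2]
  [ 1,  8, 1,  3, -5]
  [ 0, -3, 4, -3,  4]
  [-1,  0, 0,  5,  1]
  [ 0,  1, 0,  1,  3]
x^3 - 15*x^2 + 75*x - 125

The characteristic polynomial is χ_A(x) = (x - 5)^5, so the eigenvalues are known. The minimal polynomial is
  m_A(x) = Π_λ (x − λ)^{k_λ}
where k_λ is the size of the *largest* Jordan block for λ (equivalently, the smallest k with (A − λI)^k v = 0 for every generalised eigenvector v of λ).

  λ = 5: largest Jordan block has size 3, contributing (x − 5)^3

So m_A(x) = (x - 5)^3 = x^3 - 15*x^2 + 75*x - 125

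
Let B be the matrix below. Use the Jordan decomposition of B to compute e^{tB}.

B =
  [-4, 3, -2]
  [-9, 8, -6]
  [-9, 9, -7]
e^{tB} =
  [-3*t*exp(-t) + exp(-t), 3*t*exp(-t), -2*t*exp(-t)]
  [-9*t*exp(-t), 9*t*exp(-t) + exp(-t), -6*t*exp(-t)]
  [-9*t*exp(-t), 9*t*exp(-t), -6*t*exp(-t) + exp(-t)]

Strategy: write B = P · J · P⁻¹ where J is a Jordan canonical form, so e^{tB} = P · e^{tJ} · P⁻¹, and e^{tJ} can be computed block-by-block.

B has Jordan form
J =
  [-1,  1,  0]
  [ 0, -1,  0]
  [ 0,  0, -1]
(up to reordering of blocks).

Per-block formulas:
  For a 2×2 Jordan block J_2(-1): exp(t · J_2(-1)) = e^(-1t)·(I + t·N), where N is the 2×2 nilpotent shift.
  For a 1×1 block at λ = -1: exp(t · [-1]) = [e^(-1t)].

After assembling e^{tJ} and conjugating by P, we get:

e^{tB} =
  [-3*t*exp(-t) + exp(-t), 3*t*exp(-t), -2*t*exp(-t)]
  [-9*t*exp(-t), 9*t*exp(-t) + exp(-t), -6*t*exp(-t)]
  [-9*t*exp(-t), 9*t*exp(-t), -6*t*exp(-t) + exp(-t)]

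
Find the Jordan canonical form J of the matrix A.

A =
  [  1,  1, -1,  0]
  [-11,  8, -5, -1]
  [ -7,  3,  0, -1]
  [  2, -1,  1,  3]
J_2(3) ⊕ J_2(3)

The characteristic polynomial is
  det(x·I − A) = x^4 - 12*x^3 + 54*x^2 - 108*x + 81 = (x - 3)^4

Eigenvalues and multiplicities (the geometric multiplicity of λ is n − rank(A − λI), which equals the number of Jordan blocks for λ):
  λ = 3: algebraic multiplicity = 4, geometric multiplicity = 2

Determining the block sizes for each eigenvalue:
  λ = 3: with am = 4 and gm = 2, the partition is not yet determined (e.g. several partitions of 4 into 2 parts exist). Let N = A − (3)·I. Computing rank(N^1) = 2, rank(N^2) = 0; the number of blocks of size ≥ j is rank(N^{j−1}) − rank(N^j), giving [2, 2]. So we have 2 block(s) of size 2 → block sizes [2, 2]

Assembling the blocks gives a Jordan form
J =
  [3, 1, 0, 0]
  [0, 3, 0, 0]
  [0, 0, 3, 1]
  [0, 0, 0, 3]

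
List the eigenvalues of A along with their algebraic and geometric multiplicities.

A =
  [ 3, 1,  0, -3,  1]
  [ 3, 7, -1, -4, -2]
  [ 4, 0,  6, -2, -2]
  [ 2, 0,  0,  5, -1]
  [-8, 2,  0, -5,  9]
λ = 6: alg = 5, geom = 2

Step 1 — factor the characteristic polynomial to read off the algebraic multiplicities:
  χ_A(x) = (x - 6)^5

Step 2 — compute geometric multiplicities via the rank-nullity identity g(λ) = n − rank(A − λI):
  rank(A − (6)·I) = 3, so dim ker(A − (6)·I) = n − 3 = 2

Summary:
  λ = 6: algebraic multiplicity = 5, geometric multiplicity = 2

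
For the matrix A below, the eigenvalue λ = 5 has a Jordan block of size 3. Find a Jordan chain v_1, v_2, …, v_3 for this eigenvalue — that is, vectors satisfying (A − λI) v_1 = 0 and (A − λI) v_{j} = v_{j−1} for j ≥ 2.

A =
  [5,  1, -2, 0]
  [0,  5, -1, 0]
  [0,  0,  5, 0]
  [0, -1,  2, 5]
A Jordan chain for λ = 5 of length 3:
v_1 = (-1, 0, 0, 1)ᵀ
v_2 = (-2, -1, 0, 2)ᵀ
v_3 = (0, 0, 1, 0)ᵀ

Let N = A − (5)·I. We want v_3 with N^3 v_3 = 0 but N^2 v_3 ≠ 0; then v_{j-1} := N · v_j for j = 3, …, 2.

Pick v_3 = (0, 0, 1, 0)ᵀ.
Then v_2 = N · v_3 = (-2, -1, 0, 2)ᵀ.
Then v_1 = N · v_2 = (-1, 0, 0, 1)ᵀ.

Sanity check: (A − (5)·I) v_1 = (0, 0, 0, 0)ᵀ = 0. ✓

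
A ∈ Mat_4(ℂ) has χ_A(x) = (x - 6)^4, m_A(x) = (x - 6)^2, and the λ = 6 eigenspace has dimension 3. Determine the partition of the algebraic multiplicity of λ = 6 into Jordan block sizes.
Block sizes for λ = 6: [2, 1, 1]

Step 1 — from the characteristic polynomial, algebraic multiplicity of λ = 6 is 4. From dim ker(A − (6)·I) = 3, there are exactly 3 Jordan blocks for λ = 6.
Step 2 — from the minimal polynomial, the factor (x − 6)^2 tells us the largest block for λ = 6 has size 2.
Step 3 — with total size 4, 3 blocks, and largest block 2, the block sizes (in nonincreasing order) are [2, 1, 1].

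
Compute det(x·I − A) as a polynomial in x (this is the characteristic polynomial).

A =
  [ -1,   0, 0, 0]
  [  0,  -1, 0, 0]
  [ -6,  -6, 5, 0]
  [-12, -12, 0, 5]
x^4 - 8*x^3 + 6*x^2 + 40*x + 25

Expanding det(x·I − A) (e.g. by cofactor expansion or by noting that A is similar to its Jordan form J, which has the same characteristic polynomial as A) gives
  χ_A(x) = x^4 - 8*x^3 + 6*x^2 + 40*x + 25
which factors as (x - 5)^2*(x + 1)^2. The eigenvalues (with algebraic multiplicities) are λ = -1 with multiplicity 2, λ = 5 with multiplicity 2.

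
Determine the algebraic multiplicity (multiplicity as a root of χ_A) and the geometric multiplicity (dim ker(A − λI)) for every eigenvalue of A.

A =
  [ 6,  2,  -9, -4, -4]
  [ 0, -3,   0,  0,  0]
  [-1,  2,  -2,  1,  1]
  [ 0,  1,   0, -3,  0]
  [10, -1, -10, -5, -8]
λ = -3: alg = 4, geom = 2; λ = 2: alg = 1, geom = 1

Step 1 — factor the characteristic polynomial to read off the algebraic multiplicities:
  χ_A(x) = (x - 2)*(x + 3)^4

Step 2 — compute geometric multiplicities via the rank-nullity identity g(λ) = n − rank(A − λI):
  rank(A − (-3)·I) = 3, so dim ker(A − (-3)·I) = n − 3 = 2
  rank(A − (2)·I) = 4, so dim ker(A − (2)·I) = n − 4 = 1

Summary:
  λ = -3: algebraic multiplicity = 4, geometric multiplicity = 2
  λ = 2: algebraic multiplicity = 1, geometric multiplicity = 1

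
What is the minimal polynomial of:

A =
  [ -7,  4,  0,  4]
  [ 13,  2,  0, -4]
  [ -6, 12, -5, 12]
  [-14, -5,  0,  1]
x^3 + 4*x^2 - 35*x - 150

The characteristic polynomial is χ_A(x) = (x - 6)*(x + 5)^3, so the eigenvalues are known. The minimal polynomial is
  m_A(x) = Π_λ (x − λ)^{k_λ}
where k_λ is the size of the *largest* Jordan block for λ (equivalently, the smallest k with (A − λI)^k v = 0 for every generalised eigenvector v of λ).

  λ = -5: largest Jordan block has size 2, contributing (x + 5)^2
  λ = 6: largest Jordan block has size 1, contributing (x − 6)

So m_A(x) = (x - 6)*(x + 5)^2 = x^3 + 4*x^2 - 35*x - 150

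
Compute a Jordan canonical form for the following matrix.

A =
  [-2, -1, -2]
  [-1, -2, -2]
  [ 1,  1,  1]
J_2(-1) ⊕ J_1(-1)

The characteristic polynomial is
  det(x·I − A) = x^3 + 3*x^2 + 3*x + 1 = (x + 1)^3

Eigenvalues and multiplicities (the geometric multiplicity of λ is n − rank(A − λI), which equals the number of Jordan blocks for λ):
  λ = -1: algebraic multiplicity = 3, geometric multiplicity = 2

Determining the block sizes for each eigenvalue:
  λ = -1: 2 blocks summing to 3 forces exactly one block of size 2 and the rest size 1 → block sizes [2, 1]

Assembling the blocks gives a Jordan form
J =
  [-1,  1,  0]
  [ 0, -1,  0]
  [ 0,  0, -1]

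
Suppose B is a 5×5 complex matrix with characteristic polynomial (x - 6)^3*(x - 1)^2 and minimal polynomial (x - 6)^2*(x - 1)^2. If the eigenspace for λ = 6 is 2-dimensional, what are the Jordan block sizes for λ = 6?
Block sizes for λ = 6: [2, 1]

Step 1 — from the characteristic polynomial, algebraic multiplicity of λ = 6 is 3. From dim ker(B − (6)·I) = 2, there are exactly 2 Jordan blocks for λ = 6.
Step 2 — from the minimal polynomial, the factor (x − 6)^2 tells us the largest block for λ = 6 has size 2.
Step 3 — with total size 3, 2 blocks, and largest block 2, the block sizes (in nonincreasing order) are [2, 1].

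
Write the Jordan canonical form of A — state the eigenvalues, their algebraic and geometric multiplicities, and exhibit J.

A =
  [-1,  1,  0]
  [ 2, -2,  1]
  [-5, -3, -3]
J_3(-2)

The characteristic polynomial is
  det(x·I − A) = x^3 + 6*x^2 + 12*x + 8 = (x + 2)^3

Eigenvalues and multiplicities (the geometric multiplicity of λ is n − rank(A − λI), which equals the number of Jordan blocks for λ):
  λ = -2: algebraic multiplicity = 3, geometric multiplicity = 1

Determining the block sizes for each eigenvalue:
  λ = -2: one block (gm = 1), so the single block has size am = 3 → block sizes [3]

Assembling the blocks gives a Jordan form
J =
  [-2,  1,  0]
  [ 0, -2,  1]
  [ 0,  0, -2]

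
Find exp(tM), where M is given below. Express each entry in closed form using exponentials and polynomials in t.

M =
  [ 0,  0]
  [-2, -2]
e^{tM} =
  [1, 0]
  [-1 + exp(-2*t), exp(-2*t)]

Strategy: write M = P · J · P⁻¹ where J is a Jordan canonical form, so e^{tM} = P · e^{tJ} · P⁻¹, and e^{tJ} can be computed block-by-block.

M has Jordan form
J =
  [-2, 0]
  [ 0, 0]
(up to reordering of blocks).

Per-block formulas:
  For a 1×1 block at λ = -2: exp(t · [-2]) = [e^(-2t)].
  For a 1×1 block at λ = 0: exp(t · [0]) = [e^(0t)].

After assembling e^{tJ} and conjugating by P, we get:

e^{tM} =
  [1, 0]
  [-1 + exp(-2*t), exp(-2*t)]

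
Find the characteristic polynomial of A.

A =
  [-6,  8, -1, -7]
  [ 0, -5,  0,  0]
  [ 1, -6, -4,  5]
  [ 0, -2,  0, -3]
x^4 + 18*x^3 + 120*x^2 + 350*x + 375

Expanding det(x·I − A) (e.g. by cofactor expansion or by noting that A is similar to its Jordan form J, which has the same characteristic polynomial as A) gives
  χ_A(x) = x^4 + 18*x^3 + 120*x^2 + 350*x + 375
which factors as (x + 3)*(x + 5)^3. The eigenvalues (with algebraic multiplicities) are λ = -5 with multiplicity 3, λ = -3 with multiplicity 1.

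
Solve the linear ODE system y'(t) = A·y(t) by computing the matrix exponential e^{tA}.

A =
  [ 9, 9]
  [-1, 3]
e^{tA} =
  [3*t*exp(6*t) + exp(6*t), 9*t*exp(6*t)]
  [-t*exp(6*t), -3*t*exp(6*t) + exp(6*t)]

Strategy: write A = P · J · P⁻¹ where J is a Jordan canonical form, so e^{tA} = P · e^{tJ} · P⁻¹, and e^{tJ} can be computed block-by-block.

A has Jordan form
J =
  [6, 1]
  [0, 6]
(up to reordering of blocks).

Per-block formulas:
  For a 2×2 Jordan block J_2(6): exp(t · J_2(6)) = e^(6t)·(I + t·N), where N is the 2×2 nilpotent shift.

After assembling e^{tJ} and conjugating by P, we get:

e^{tA} =
  [3*t*exp(6*t) + exp(6*t), 9*t*exp(6*t)]
  [-t*exp(6*t), -3*t*exp(6*t) + exp(6*t)]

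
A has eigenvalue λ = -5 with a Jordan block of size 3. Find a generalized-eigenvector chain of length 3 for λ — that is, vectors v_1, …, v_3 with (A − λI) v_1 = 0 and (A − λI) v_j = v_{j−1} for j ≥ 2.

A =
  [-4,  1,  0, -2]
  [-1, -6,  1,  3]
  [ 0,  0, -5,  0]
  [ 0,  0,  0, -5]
A Jordan chain for λ = -5 of length 3:
v_1 = (1, -1, 0, 0)ᵀ
v_2 = (0, 1, 0, 0)ᵀ
v_3 = (0, 0, 1, 0)ᵀ

Let N = A − (-5)·I. We want v_3 with N^3 v_3 = 0 but N^2 v_3 ≠ 0; then v_{j-1} := N · v_j for j = 3, …, 2.

Pick v_3 = (0, 0, 1, 0)ᵀ.
Then v_2 = N · v_3 = (0, 1, 0, 0)ᵀ.
Then v_1 = N · v_2 = (1, -1, 0, 0)ᵀ.

Sanity check: (A − (-5)·I) v_1 = (0, 0, 0, 0)ᵀ = 0. ✓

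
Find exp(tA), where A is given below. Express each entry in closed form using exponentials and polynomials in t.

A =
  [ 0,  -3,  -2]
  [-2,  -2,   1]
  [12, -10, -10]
e^{tA} =
  [-t^2*exp(-4*t) + 4*t*exp(-4*t) + exp(-4*t), t^2*exp(-4*t) - 3*t*exp(-4*t), t^2*exp(-4*t)/2 - 2*t*exp(-4*t)]
  [-2*t*exp(-4*t), 2*t*exp(-4*t) + exp(-4*t), t*exp(-4*t)]
  [-2*t^2*exp(-4*t) + 12*t*exp(-4*t), 2*t^2*exp(-4*t) - 10*t*exp(-4*t), t^2*exp(-4*t) - 6*t*exp(-4*t) + exp(-4*t)]

Strategy: write A = P · J · P⁻¹ where J is a Jordan canonical form, so e^{tA} = P · e^{tJ} · P⁻¹, and e^{tJ} can be computed block-by-block.

A has Jordan form
J =
  [-4,  1,  0]
  [ 0, -4,  1]
  [ 0,  0, -4]
(up to reordering of blocks).

Per-block formulas:
  For a 3×3 Jordan block J_3(-4): exp(t · J_3(-4)) = e^(-4t)·(I + t·N + (t^2/2)·N^2), where N is the 3×3 nilpotent shift.

After assembling e^{tJ} and conjugating by P, we get:

e^{tA} =
  [-t^2*exp(-4*t) + 4*t*exp(-4*t) + exp(-4*t), t^2*exp(-4*t) - 3*t*exp(-4*t), t^2*exp(-4*t)/2 - 2*t*exp(-4*t)]
  [-2*t*exp(-4*t), 2*t*exp(-4*t) + exp(-4*t), t*exp(-4*t)]
  [-2*t^2*exp(-4*t) + 12*t*exp(-4*t), 2*t^2*exp(-4*t) - 10*t*exp(-4*t), t^2*exp(-4*t) - 6*t*exp(-4*t) + exp(-4*t)]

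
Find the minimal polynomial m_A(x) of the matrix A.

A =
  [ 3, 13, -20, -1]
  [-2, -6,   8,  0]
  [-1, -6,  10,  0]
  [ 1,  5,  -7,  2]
x^4 - 9*x^3 + 21*x^2 - 19*x + 6

The characteristic polynomial is χ_A(x) = (x - 6)*(x - 1)^3, so the eigenvalues are known. The minimal polynomial is
  m_A(x) = Π_λ (x − λ)^{k_λ}
where k_λ is the size of the *largest* Jordan block for λ (equivalently, the smallest k with (A − λI)^k v = 0 for every generalised eigenvector v of λ).

  λ = 1: largest Jordan block has size 3, contributing (x − 1)^3
  λ = 6: largest Jordan block has size 1, contributing (x − 6)

So m_A(x) = (x - 6)*(x - 1)^3 = x^4 - 9*x^3 + 21*x^2 - 19*x + 6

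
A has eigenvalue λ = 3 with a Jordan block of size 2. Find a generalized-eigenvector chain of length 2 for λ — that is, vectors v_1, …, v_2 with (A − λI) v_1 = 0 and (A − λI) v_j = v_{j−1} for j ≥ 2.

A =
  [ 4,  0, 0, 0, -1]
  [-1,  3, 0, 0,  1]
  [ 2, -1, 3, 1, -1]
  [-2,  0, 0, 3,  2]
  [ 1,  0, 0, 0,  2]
A Jordan chain for λ = 3 of length 2:
v_1 = (1, -1, 2, -2, 1)ᵀ
v_2 = (1, 0, 0, 0, 0)ᵀ

Let N = A − (3)·I. We want v_2 with N^2 v_2 = 0 but N^1 v_2 ≠ 0; then v_{j-1} := N · v_j for j = 2, …, 2.

Pick v_2 = (1, 0, 0, 0, 0)ᵀ.
Then v_1 = N · v_2 = (1, -1, 2, -2, 1)ᵀ.

Sanity check: (A − (3)·I) v_1 = (0, 0, 0, 0, 0)ᵀ = 0. ✓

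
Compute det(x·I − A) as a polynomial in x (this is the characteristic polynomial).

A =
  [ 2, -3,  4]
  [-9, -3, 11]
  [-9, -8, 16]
x^3 - 15*x^2 + 75*x - 125

Expanding det(x·I − A) (e.g. by cofactor expansion or by noting that A is similar to its Jordan form J, which has the same characteristic polynomial as A) gives
  χ_A(x) = x^3 - 15*x^2 + 75*x - 125
which factors as (x - 5)^3. The eigenvalues (with algebraic multiplicities) are λ = 5 with multiplicity 3.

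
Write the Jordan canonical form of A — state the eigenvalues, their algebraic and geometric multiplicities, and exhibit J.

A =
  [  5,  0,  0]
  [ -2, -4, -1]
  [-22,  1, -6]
J_2(-5) ⊕ J_1(5)

The characteristic polynomial is
  det(x·I − A) = x^3 + 5*x^2 - 25*x - 125 = (x - 5)*(x + 5)^2

Eigenvalues and multiplicities (the geometric multiplicity of λ is n − rank(A − λI), which equals the number of Jordan blocks for λ):
  λ = -5: algebraic multiplicity = 2, geometric multiplicity = 1
  λ = 5: algebraic multiplicity = 1, geometric multiplicity = 1

Determining the block sizes for each eigenvalue:
  λ = -5: one block (gm = 1), so the single block has size am = 2 → block sizes [2]
  λ = 5: one block (gm = 1), so the single block has size am = 1 → block sizes [1]

Assembling the blocks gives a Jordan form
J =
  [-5,  1, 0]
  [ 0, -5, 0]
  [ 0,  0, 5]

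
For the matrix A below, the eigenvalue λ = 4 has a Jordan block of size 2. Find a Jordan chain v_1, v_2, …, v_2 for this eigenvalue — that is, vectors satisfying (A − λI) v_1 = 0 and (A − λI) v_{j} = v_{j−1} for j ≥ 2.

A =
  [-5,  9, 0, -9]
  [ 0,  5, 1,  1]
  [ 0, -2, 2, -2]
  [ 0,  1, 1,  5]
A Jordan chain for λ = 4 of length 2:
v_1 = (0, 1, -2, 1)ᵀ
v_2 = (1, 1, 0, 0)ᵀ

Let N = A − (4)·I. We want v_2 with N^2 v_2 = 0 but N^1 v_2 ≠ 0; then v_{j-1} := N · v_j for j = 2, …, 2.

Pick v_2 = (1, 1, 0, 0)ᵀ.
Then v_1 = N · v_2 = (0, 1, -2, 1)ᵀ.

Sanity check: (A − (4)·I) v_1 = (0, 0, 0, 0)ᵀ = 0. ✓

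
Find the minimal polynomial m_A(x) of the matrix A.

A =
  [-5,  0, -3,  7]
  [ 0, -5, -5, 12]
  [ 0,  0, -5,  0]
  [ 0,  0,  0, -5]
x^2 + 10*x + 25

The characteristic polynomial is χ_A(x) = (x + 5)^4, so the eigenvalues are known. The minimal polynomial is
  m_A(x) = Π_λ (x − λ)^{k_λ}
where k_λ is the size of the *largest* Jordan block for λ (equivalently, the smallest k with (A − λI)^k v = 0 for every generalised eigenvector v of λ).

  λ = -5: largest Jordan block has size 2, contributing (x + 5)^2

So m_A(x) = (x + 5)^2 = x^2 + 10*x + 25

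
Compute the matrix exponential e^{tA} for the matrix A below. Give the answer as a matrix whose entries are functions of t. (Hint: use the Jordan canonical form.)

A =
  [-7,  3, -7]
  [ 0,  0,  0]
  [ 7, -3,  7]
e^{tA} =
  [1 - 7*t, 3*t, -7*t]
  [0, 1, 0]
  [7*t, -3*t, 7*t + 1]

Strategy: write A = P · J · P⁻¹ where J is a Jordan canonical form, so e^{tA} = P · e^{tJ} · P⁻¹, and e^{tJ} can be computed block-by-block.

A has Jordan form
J =
  [0, 1, 0]
  [0, 0, 0]
  [0, 0, 0]
(up to reordering of blocks).

Per-block formulas:
  For a 2×2 Jordan block J_2(0): exp(t · J_2(0)) = e^(0t)·(I + t·N), where N is the 2×2 nilpotent shift.
  For a 1×1 block at λ = 0: exp(t · [0]) = [e^(0t)].

After assembling e^{tJ} and conjugating by P, we get:

e^{tA} =
  [1 - 7*t, 3*t, -7*t]
  [0, 1, 0]
  [7*t, -3*t, 7*t + 1]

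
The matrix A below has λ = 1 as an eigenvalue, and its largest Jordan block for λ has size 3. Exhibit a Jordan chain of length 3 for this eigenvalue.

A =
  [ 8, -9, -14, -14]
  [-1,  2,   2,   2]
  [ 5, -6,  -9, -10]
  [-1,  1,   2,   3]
A Jordan chain for λ = 1 of length 3:
v_1 = (2, 0, 1, 0)ᵀ
v_2 = (7, -1, 5, -1)ᵀ
v_3 = (1, 0, 0, 0)ᵀ

Let N = A − (1)·I. We want v_3 with N^3 v_3 = 0 but N^2 v_3 ≠ 0; then v_{j-1} := N · v_j for j = 3, …, 2.

Pick v_3 = (1, 0, 0, 0)ᵀ.
Then v_2 = N · v_3 = (7, -1, 5, -1)ᵀ.
Then v_1 = N · v_2 = (2, 0, 1, 0)ᵀ.

Sanity check: (A − (1)·I) v_1 = (0, 0, 0, 0)ᵀ = 0. ✓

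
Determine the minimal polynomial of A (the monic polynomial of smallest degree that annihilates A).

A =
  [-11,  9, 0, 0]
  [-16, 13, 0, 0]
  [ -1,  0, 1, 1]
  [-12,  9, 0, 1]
x^2 - 2*x + 1

The characteristic polynomial is χ_A(x) = (x - 1)^4, so the eigenvalues are known. The minimal polynomial is
  m_A(x) = Π_λ (x − λ)^{k_λ}
where k_λ is the size of the *largest* Jordan block for λ (equivalently, the smallest k with (A − λI)^k v = 0 for every generalised eigenvector v of λ).

  λ = 1: largest Jordan block has size 2, contributing (x − 1)^2

So m_A(x) = (x - 1)^2 = x^2 - 2*x + 1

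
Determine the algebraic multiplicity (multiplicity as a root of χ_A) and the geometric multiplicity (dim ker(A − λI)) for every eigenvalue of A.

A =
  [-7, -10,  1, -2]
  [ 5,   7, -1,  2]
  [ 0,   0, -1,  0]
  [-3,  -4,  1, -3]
λ = -1: alg = 4, geom = 2

Step 1 — factor the characteristic polynomial to read off the algebraic multiplicities:
  χ_A(x) = (x + 1)^4

Step 2 — compute geometric multiplicities via the rank-nullity identity g(λ) = n − rank(A − λI):
  rank(A − (-1)·I) = 2, so dim ker(A − (-1)·I) = n − 2 = 2

Summary:
  λ = -1: algebraic multiplicity = 4, geometric multiplicity = 2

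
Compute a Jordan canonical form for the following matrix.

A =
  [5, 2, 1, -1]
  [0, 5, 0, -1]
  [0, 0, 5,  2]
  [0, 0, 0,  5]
J_2(5) ⊕ J_2(5)

The characteristic polynomial is
  det(x·I − A) = x^4 - 20*x^3 + 150*x^2 - 500*x + 625 = (x - 5)^4

Eigenvalues and multiplicities (the geometric multiplicity of λ is n − rank(A − λI), which equals the number of Jordan blocks for λ):
  λ = 5: algebraic multiplicity = 4, geometric multiplicity = 2

Determining the block sizes for each eigenvalue:
  λ = 5: with am = 4 and gm = 2, the partition is not yet determined (e.g. several partitions of 4 into 2 parts exist). Let N = A − (5)·I. Computing rank(N^1) = 2, rank(N^2) = 0; the number of blocks of size ≥ j is rank(N^{j−1}) − rank(N^j), giving [2, 2]. So we have 2 block(s) of size 2 → block sizes [2, 2]

Assembling the blocks gives a Jordan form
J =
  [5, 1, 0, 0]
  [0, 5, 0, 0]
  [0, 0, 5, 1]
  [0, 0, 0, 5]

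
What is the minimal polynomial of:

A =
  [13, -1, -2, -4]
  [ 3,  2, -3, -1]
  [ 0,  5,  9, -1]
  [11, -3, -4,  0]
x^3 - 18*x^2 + 108*x - 216

The characteristic polynomial is χ_A(x) = (x - 6)^4, so the eigenvalues are known. The minimal polynomial is
  m_A(x) = Π_λ (x − λ)^{k_λ}
where k_λ is the size of the *largest* Jordan block for λ (equivalently, the smallest k with (A − λI)^k v = 0 for every generalised eigenvector v of λ).

  λ = 6: largest Jordan block has size 3, contributing (x − 6)^3

So m_A(x) = (x - 6)^3 = x^3 - 18*x^2 + 108*x - 216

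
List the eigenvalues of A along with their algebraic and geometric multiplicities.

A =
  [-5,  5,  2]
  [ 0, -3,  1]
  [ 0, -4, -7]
λ = -5: alg = 3, geom = 1

Step 1 — factor the characteristic polynomial to read off the algebraic multiplicities:
  χ_A(x) = (x + 5)^3

Step 2 — compute geometric multiplicities via the rank-nullity identity g(λ) = n − rank(A − λI):
  rank(A − (-5)·I) = 2, so dim ker(A − (-5)·I) = n − 2 = 1

Summary:
  λ = -5: algebraic multiplicity = 3, geometric multiplicity = 1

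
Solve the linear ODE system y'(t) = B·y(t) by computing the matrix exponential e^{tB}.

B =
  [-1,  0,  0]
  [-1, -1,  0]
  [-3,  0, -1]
e^{tB} =
  [exp(-t), 0, 0]
  [-t*exp(-t), exp(-t), 0]
  [-3*t*exp(-t), 0, exp(-t)]

Strategy: write B = P · J · P⁻¹ where J is a Jordan canonical form, so e^{tB} = P · e^{tJ} · P⁻¹, and e^{tJ} can be computed block-by-block.

B has Jordan form
J =
  [-1,  1,  0]
  [ 0, -1,  0]
  [ 0,  0, -1]
(up to reordering of blocks).

Per-block formulas:
  For a 2×2 Jordan block J_2(-1): exp(t · J_2(-1)) = e^(-1t)·(I + t·N), where N is the 2×2 nilpotent shift.
  For a 1×1 block at λ = -1: exp(t · [-1]) = [e^(-1t)].

After assembling e^{tJ} and conjugating by P, we get:

e^{tB} =
  [exp(-t), 0, 0]
  [-t*exp(-t), exp(-t), 0]
  [-3*t*exp(-t), 0, exp(-t)]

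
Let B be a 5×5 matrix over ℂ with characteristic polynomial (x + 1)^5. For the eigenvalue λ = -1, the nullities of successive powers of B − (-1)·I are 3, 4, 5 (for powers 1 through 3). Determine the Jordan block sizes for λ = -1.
Block sizes for λ = -1: [3, 1, 1]

From the dimensions of kernels of powers, the number of Jordan blocks of size at least j is d_j − d_{j−1} where d_j = dim ker(N^j) (with d_0 = 0). Computing the differences gives [3, 1, 1].
The number of blocks of size exactly k is (#blocks of size ≥ k) − (#blocks of size ≥ k + 1), so the partition is: 2 block(s) of size 1, 1 block(s) of size 3.
In nonincreasing order the block sizes are [3, 1, 1].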